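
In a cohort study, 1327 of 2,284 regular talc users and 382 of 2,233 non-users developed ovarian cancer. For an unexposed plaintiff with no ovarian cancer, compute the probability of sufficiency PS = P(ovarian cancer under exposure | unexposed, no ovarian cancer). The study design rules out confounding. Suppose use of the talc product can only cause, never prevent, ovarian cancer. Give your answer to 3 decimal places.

PS ≈ 0.495

p₁ = P(outcome | exposed) = 1327/2284 = 0.581
p₀ = P(outcome | unexposed) = 382/2233 = 0.17107
Under exogeneity and monotonicity, PS = (p₁ − p₀) / (1 − p₀).
PS = (0.581 − 0.17107) / (1 − 0.17107) = 0.40993 / 0.82893 ≈ 0.4945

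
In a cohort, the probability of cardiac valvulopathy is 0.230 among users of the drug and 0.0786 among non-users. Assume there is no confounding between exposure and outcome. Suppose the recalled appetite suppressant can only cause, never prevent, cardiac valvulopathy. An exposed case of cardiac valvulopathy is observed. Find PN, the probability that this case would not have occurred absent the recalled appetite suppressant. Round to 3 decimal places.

PN ≈ 0.658

Let p₁ = 0.23, p₀ = 0.0786.
Under exogeneity and monotonicity, PN = (p₁ − p₀) / p₁.
PN = (0.23 − 0.0786) / 0.23 = 0.1514 / 0.23 ≈ 0.6583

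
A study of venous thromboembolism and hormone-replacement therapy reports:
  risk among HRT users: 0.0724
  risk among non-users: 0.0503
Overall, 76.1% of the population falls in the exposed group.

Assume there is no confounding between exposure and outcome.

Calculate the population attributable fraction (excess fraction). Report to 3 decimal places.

PAF ≈ 0.251

Let p₁ = 0.0724, p₀ = 0.0503.
Overall risk P(Y=1) = π·p₁ + (1−π)·p₀ = 0.761×0.0724 + 0.239×0.0503 = 0.067118.
Under exogeneity, PAF = [P(Y=1) − p₀] / P(Y=1).
PAF = (0.067118 − 0.0503) / 0.067118 ≈ 0.2506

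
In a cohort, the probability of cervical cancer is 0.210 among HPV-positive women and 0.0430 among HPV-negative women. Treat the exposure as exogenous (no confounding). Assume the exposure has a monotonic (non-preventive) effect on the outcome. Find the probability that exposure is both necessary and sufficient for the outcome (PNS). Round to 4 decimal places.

PNS ≈ 0.1670

Let p₁ = 0.21, p₀ = 0.043.
Under exogeneity and monotonicity, PNS = p₁ − p₀.
PNS = 0.21 − 0.043 = 0.167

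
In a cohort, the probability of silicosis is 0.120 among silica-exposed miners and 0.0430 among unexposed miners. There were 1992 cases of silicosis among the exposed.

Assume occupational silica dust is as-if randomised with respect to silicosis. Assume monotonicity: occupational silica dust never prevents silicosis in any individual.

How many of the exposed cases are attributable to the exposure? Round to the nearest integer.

Let p₁ = 0.12, p₀ = 0.043.
PN = (p₁ − p₀)/p₁ = (0.12 − 0.043) / 0.12 ≈ 0.64167.
Attributable cases ≈ PN × (exposed cases) = 0.64167 × 1992 ≈ 1278.20.

about 1278 cases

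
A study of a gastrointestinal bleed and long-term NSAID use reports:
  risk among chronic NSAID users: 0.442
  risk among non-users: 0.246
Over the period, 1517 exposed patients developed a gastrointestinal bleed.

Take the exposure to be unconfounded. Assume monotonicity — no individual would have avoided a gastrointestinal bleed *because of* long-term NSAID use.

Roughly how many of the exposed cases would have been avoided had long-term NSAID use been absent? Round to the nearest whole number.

Let p₁ = 0.442, p₀ = 0.246.
PN = (p₁ − p₀)/p₁ = (0.442 − 0.246) / 0.442 ≈ 0.44344.
Attributable cases ≈ PN × (exposed cases) = 0.44344 × 1517 ≈ 672.70.

about 673 cases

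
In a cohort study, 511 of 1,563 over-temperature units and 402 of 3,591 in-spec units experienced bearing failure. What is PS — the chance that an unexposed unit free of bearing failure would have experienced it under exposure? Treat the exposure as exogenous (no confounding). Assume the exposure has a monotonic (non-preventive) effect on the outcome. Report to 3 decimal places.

PS ≈ 0.242

p₁ = P(outcome | exposed) = 511/1563 = 0.32694
p₀ = P(outcome | unexposed) = 402/3591 = 0.11195
Under exogeneity and monotonicity, PS = (p₁ − p₀) / (1 − p₀).
PS = (0.32694 − 0.11195) / (1 − 0.11195) = 0.21499 / 0.88805 ≈ 0.2421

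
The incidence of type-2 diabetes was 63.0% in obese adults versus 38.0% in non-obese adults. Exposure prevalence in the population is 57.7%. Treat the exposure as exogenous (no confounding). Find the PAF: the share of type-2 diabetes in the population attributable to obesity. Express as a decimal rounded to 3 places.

p₁ = 0.63, p₀ = 0.38.
Overall risk P(Y=1) = π·p₁ + (1−π)·p₀ = 0.577×0.63 + 0.423×0.38 = 0.52425.
Under exogeneity, PAF = [P(Y=1) − p₀] / P(Y=1).
PAF = (0.52425 − 0.38) / 0.52425 ≈ 0.2752

PAF ≈ 0.275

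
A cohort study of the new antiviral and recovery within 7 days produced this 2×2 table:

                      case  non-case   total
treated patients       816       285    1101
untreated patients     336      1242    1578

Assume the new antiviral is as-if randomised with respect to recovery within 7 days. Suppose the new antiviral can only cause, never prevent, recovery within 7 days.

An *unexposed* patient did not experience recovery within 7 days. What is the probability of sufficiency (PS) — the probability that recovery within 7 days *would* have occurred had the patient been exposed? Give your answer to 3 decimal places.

p₁ = P(outcome | exposed) = 816/1101 = 0.74114
p₀ = P(outcome | unexposed) = 336/1578 = 0.21293
Under exogeneity and monotonicity, PS = (p₁ − p₀) / (1 − p₀).
PS = (0.74114 − 0.21293) / (1 − 0.21293) = 0.52822 / 0.78707 ≈ 0.6711

PS ≈ 0.671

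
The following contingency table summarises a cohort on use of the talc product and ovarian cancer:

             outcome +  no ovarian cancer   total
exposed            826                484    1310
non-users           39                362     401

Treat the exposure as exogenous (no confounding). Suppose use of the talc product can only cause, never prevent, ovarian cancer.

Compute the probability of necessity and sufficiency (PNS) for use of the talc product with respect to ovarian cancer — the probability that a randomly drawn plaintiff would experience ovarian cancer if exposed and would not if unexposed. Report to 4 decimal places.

PNS ≈ 0.5333

p₁ = P(outcome | exposed) = 826/1310 = 0.63053
p₀ = P(outcome | unexposed) = 39/401 = 0.097257
Under exogeneity and monotonicity, PNS = p₁ − p₀.
PNS = 0.63053 − 0.097257 = 0.53328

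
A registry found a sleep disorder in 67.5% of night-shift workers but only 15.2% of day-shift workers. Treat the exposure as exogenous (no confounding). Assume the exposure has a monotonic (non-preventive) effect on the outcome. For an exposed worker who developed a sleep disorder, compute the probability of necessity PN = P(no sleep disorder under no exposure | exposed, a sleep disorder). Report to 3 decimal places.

p₁ = 0.675, p₀ = 0.152.
Under exogeneity and monotonicity, PN = (p₁ − p₀) / p₁.
PN = (0.675 − 0.152) / 0.675 = 0.523 / 0.675 ≈ 0.7748

PN ≈ 0.775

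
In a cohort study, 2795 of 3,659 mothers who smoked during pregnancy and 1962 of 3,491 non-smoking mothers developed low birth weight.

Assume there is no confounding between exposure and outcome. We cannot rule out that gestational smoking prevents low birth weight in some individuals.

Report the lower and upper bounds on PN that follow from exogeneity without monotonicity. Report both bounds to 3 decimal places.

p₁ = P(outcome | exposed) = 2795/3659 = 0.76387
p₀ = P(outcome | unexposed) = 1962/3491 = 0.56202
Under exogeneity alone the bounds on PN are max{0,(p₁−p₀)/p₁} ≤ PN ≤ min{1,(1−p₀)/p₁}.
  lower = (p₁ − p₀)/p₁ = 0.20185 / 0.76387 ≈ 0.2643
  upper = min{1, (1 − p₀)/p₁} = 0.43798 / 0.76387 ≈ 0.5734

0.264 ≤ PN ≤ 0.573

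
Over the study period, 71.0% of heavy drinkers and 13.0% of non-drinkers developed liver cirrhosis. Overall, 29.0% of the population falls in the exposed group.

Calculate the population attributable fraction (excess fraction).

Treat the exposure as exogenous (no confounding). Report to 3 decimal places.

p₁ = 0.71, p₀ = 0.13.
Overall risk P(Y=1) = π·p₁ + (1−π)·p₀ = 0.29×0.71 + 0.71×0.13 = 0.2982.
Under exogeneity, PAF = [P(Y=1) − p₀] / P(Y=1).
PAF = (0.2982 − 0.13) / 0.2982 ≈ 0.5641

PAF ≈ 0.564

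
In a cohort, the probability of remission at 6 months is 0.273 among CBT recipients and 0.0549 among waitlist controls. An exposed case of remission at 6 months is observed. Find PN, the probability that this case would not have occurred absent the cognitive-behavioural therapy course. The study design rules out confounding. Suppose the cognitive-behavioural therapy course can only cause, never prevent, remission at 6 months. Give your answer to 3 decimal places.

Let p₁ = 0.273, p₀ = 0.0549.
Under exogeneity and monotonicity, PN = (p₁ − p₀) / p₁.
PN = (0.273 − 0.0549) / 0.273 = 0.2181 / 0.273 ≈ 0.7989

PN ≈ 0.799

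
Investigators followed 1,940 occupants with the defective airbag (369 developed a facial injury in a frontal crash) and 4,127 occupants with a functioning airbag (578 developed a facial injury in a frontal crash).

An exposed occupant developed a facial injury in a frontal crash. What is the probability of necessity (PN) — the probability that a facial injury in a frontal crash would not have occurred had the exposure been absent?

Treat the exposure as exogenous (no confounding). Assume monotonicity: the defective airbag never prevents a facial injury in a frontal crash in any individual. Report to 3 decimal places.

PN ≈ 0.264

p₁ = P(outcome | exposed) = 369/1940 = 0.19021
p₀ = P(outcome | unexposed) = 578/4127 = 0.14005
Under exogeneity and monotonicity, PN = (p₁ − p₀) / p₁.
PN = (0.19021 − 0.14005) / 0.19021 = 0.050153 / 0.19021 ≈ 0.2637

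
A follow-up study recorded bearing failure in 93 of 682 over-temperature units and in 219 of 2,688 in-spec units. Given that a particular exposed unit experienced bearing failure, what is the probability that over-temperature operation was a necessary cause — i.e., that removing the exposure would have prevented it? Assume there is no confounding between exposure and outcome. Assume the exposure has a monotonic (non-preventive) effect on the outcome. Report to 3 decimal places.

PN ≈ 0.403

p₁ = P(outcome | exposed) = 93/682 = 0.13636
p₀ = P(outcome | unexposed) = 219/2688 = 0.081473
Under exogeneity and monotonicity, PN = (p₁ − p₀) / p₁.
PN = (0.13636 − 0.081473) / 0.13636 = 0.05489 / 0.13636 ≈ 0.4025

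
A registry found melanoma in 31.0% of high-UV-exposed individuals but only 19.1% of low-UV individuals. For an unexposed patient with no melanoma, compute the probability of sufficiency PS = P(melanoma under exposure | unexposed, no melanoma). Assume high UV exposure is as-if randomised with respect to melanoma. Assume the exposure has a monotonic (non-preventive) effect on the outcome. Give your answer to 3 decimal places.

PS ≈ 0.147

p₁ = 0.31, p₀ = 0.191.
Under exogeneity and monotonicity, PS = (p₁ − p₀) / (1 − p₀).
PS = (0.31 − 0.191) / (1 − 0.191) = 0.119 / 0.809 ≈ 0.1471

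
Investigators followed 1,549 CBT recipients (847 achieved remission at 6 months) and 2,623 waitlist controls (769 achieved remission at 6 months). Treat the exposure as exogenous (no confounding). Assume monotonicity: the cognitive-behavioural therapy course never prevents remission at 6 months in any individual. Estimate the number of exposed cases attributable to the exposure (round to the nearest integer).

about 393 cases

p₁ = P(outcome | exposed) = 847/1549 = 0.5468
p₀ = P(outcome | unexposed) = 769/2623 = 0.29318
PN = (p₁ − p₀)/p₁ = (0.5468 − 0.29318) / 0.5468 ≈ 0.46384.
Attributable cases ≈ PN × (exposed cases) = 0.46384 × 847 ≈ 392.87.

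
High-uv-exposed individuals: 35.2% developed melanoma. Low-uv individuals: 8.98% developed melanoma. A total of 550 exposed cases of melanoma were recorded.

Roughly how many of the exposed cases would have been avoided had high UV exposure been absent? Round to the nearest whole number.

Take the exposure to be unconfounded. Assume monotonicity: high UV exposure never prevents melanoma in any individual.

about 410 cases

p₁ = 0.352, p₀ = 0.0898.
PN = (p₁ − p₀)/p₁ = (0.352 − 0.0898) / 0.352 ≈ 0.74489.
Attributable cases ≈ PN × (exposed cases) = 0.74489 × 550 ≈ 409.69.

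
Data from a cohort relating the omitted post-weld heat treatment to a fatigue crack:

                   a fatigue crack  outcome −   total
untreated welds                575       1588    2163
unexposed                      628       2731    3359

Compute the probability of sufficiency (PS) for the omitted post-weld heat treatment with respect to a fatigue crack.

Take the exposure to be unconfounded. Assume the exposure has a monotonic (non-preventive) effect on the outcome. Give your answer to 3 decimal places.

p₁ = P(outcome | exposed) = 575/2163 = 0.26583
p₀ = P(outcome | unexposed) = 628/3359 = 0.18696
Under exogeneity and monotonicity, PS = (p₁ − p₀) / (1 − p₀).
PS = (0.26583 − 0.18696) / (1 − 0.18696) = 0.078874 / 0.81304 ≈ 0.0970

PS ≈ 0.097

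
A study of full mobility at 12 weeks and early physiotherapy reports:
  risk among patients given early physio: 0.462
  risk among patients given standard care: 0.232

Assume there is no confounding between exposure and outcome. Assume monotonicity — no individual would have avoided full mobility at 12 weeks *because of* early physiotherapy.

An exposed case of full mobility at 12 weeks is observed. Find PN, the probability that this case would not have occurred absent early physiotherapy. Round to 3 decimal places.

Let p₁ = 0.462, p₀ = 0.232.
Under exogeneity and monotonicity, PN = (p₁ − p₀) / p₁.
PN = (0.462 − 0.232) / 0.462 = 0.23 / 0.462 ≈ 0.4978

PN ≈ 0.498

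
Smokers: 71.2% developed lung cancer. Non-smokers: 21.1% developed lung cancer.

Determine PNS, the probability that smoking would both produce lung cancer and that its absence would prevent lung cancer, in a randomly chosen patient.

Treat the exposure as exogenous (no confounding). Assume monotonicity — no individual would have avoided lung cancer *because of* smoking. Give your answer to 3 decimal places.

PNS ≈ 0.501

p₁ = 0.712, p₀ = 0.211.
Under exogeneity and monotonicity, PNS = p₁ − p₀.
PNS = 0.712 − 0.211 = 0.501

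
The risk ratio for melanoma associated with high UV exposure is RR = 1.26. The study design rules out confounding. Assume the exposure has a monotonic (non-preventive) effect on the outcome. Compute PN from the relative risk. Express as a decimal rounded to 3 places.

Under exogeneity and monotonicity, PN = (RR − 1) / RR = 1 − 1/RR.
PN = (1.26 − 1) / 1.26 = 0.26 / 1.26 ≈ 0.2063

PN ≈ 0.206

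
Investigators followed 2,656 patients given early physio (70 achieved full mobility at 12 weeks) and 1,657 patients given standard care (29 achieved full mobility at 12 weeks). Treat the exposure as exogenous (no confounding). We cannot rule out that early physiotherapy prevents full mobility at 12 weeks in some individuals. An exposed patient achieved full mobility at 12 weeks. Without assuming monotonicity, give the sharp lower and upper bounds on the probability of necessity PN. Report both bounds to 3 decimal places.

p₁ = P(outcome | exposed) = 70/2656 = 0.026355
p₀ = P(outcome | unexposed) = 29/1657 = 0.017502
Under exogeneity alone the bounds on PN are max{0,(p₁−p₀)/p₁} ≤ PN ≤ min{1,(1−p₀)/p₁}.
  lower = (p₁ − p₀)/p₁ = 0.0088539 / 0.026355 ≈ 0.3359
  upper = min{1, (1 − p₀)/p₁} = 0.9825 / 0.026355 ≈ 37.2788 → capped at 1

0.336 ≤ PN ≤ 1.000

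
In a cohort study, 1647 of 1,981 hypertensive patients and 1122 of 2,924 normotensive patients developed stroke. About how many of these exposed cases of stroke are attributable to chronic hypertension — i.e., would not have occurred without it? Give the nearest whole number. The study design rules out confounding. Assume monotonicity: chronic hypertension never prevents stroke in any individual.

p₁ = P(outcome | exposed) = 1647/1981 = 0.8314
p₀ = P(outcome | unexposed) = 1122/2924 = 0.38372
PN = (p₁ − p₀)/p₁ = (0.8314 − 0.38372) / 0.8314 ≈ 0.53846.
Attributable cases ≈ PN × (exposed cases) = 0.53846 × 1647 ≈ 886.85.

about 887 cases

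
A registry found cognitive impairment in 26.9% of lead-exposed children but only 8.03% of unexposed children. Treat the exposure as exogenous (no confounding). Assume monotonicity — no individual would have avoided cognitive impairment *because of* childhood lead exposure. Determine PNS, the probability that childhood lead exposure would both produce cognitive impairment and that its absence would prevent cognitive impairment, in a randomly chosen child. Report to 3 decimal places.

PNS ≈ 0.189

p₁ = 0.269, p₀ = 0.0803.
Under exogeneity and monotonicity, PNS = p₁ − p₀.
PNS = 0.269 − 0.0803 = 0.1887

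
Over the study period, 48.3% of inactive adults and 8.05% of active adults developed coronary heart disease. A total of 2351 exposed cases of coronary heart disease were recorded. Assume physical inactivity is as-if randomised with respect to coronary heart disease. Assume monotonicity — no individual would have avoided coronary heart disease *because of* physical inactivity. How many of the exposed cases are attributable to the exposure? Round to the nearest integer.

about 1959 cases

p₁ = 0.483, p₀ = 0.0805.
PN = (p₁ − p₀)/p₁ = (0.483 − 0.0805) / 0.483 ≈ 0.83333.
Attributable cases ≈ PN × (exposed cases) = 0.83333 × 2351 ≈ 1959.17.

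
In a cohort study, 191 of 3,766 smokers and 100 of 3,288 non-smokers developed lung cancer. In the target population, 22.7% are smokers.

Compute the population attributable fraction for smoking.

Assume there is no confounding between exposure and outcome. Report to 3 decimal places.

PAF ≈ 0.132

p₁ = P(outcome | exposed) = 191/3766 = 0.050717
p₀ = P(outcome | unexposed) = 100/3288 = 0.030414
Overall risk P(Y=1) = π·p₁ + (1−π)·p₀ = 0.227×0.050717 + 0.773×0.030414 = 0.035022.
Under exogeneity, PAF = [P(Y=1) − p₀] / P(Y=1).
PAF = (0.035022 − 0.030414) / 0.035022 ≈ 0.1316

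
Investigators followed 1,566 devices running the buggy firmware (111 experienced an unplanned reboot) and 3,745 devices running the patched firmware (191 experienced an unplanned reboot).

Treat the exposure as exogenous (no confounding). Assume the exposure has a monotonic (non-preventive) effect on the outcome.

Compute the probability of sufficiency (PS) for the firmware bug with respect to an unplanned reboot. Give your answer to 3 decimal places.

p₁ = P(outcome | exposed) = 111/1566 = 0.070881
p₀ = P(outcome | unexposed) = 191/3745 = 0.051001
Under exogeneity and monotonicity, PS = (p₁ − p₀) / (1 − p₀).
PS = (0.070881 − 0.051001) / (1 − 0.051001) = 0.01988 / 0.949 ≈ 0.0209

PS ≈ 0.021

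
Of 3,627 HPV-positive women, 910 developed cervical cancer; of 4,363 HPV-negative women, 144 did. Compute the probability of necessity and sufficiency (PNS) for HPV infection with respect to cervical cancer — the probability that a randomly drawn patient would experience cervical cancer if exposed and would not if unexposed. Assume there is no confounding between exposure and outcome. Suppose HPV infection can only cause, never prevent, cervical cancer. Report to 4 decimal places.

PNS ≈ 0.2179

p₁ = P(outcome | exposed) = 910/3627 = 0.2509
p₀ = P(outcome | unexposed) = 144/4363 = 0.033005
Under exogeneity and monotonicity, PNS = p₁ − p₀.
PNS = 0.2509 − 0.033005 = 0.21789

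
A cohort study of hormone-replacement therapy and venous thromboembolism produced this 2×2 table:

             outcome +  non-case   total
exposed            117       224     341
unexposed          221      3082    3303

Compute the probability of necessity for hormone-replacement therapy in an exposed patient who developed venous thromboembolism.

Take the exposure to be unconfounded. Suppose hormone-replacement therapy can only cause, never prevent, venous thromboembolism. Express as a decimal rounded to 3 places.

PN ≈ 0.805

p₁ = P(outcome | exposed) = 117/341 = 0.34311
p₀ = P(outcome | unexposed) = 221/3303 = 0.066909
Under exogeneity and monotonicity, PN = (p₁ − p₀) / p₁.
PN = (0.34311 − 0.066909) / 0.34311 = 0.2762 / 0.34311 ≈ 0.8050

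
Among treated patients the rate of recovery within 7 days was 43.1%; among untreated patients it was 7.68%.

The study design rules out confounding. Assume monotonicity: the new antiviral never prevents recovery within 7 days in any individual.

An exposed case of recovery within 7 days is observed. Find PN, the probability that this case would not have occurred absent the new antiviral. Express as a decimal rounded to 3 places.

PN ≈ 0.822

p₁ = 0.431, p₀ = 0.0768.
Under exogeneity and monotonicity, PN = (p₁ − p₀) / p₁.
PN = (0.431 − 0.0768) / 0.431 = 0.3542 / 0.431 ≈ 0.8218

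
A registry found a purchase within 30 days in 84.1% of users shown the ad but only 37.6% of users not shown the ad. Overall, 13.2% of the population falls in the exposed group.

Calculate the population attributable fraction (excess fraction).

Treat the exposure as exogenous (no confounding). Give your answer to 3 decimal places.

PAF ≈ 0.140

p₁ = 0.841, p₀ = 0.376.
Overall risk P(Y=1) = π·p₁ + (1−π)·p₀ = 0.132×0.841 + 0.868×0.376 = 0.43738.
Under exogeneity, PAF = [P(Y=1) − p₀] / P(Y=1).
PAF = (0.43738 − 0.376) / 0.43738 ≈ 0.1403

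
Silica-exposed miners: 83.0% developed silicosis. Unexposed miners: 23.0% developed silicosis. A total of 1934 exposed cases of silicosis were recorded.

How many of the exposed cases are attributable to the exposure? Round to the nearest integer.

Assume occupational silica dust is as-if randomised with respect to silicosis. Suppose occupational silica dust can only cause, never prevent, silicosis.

p₁ = 0.83, p₀ = 0.23.
PN = (p₁ − p₀)/p₁ = (0.83 − 0.23) / 0.83 ≈ 0.72289.
Attributable cases ≈ PN × (exposed cases) = 0.72289 × 1934 ≈ 1398.07.

about 1398 cases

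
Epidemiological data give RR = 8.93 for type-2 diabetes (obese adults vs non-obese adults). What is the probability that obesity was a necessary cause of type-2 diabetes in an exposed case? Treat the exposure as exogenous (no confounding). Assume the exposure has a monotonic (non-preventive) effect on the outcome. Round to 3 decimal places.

Under exogeneity and monotonicity, PN = (RR − 1) / RR = 1 − 1/RR.
PN = (8.93 − 1) / 8.93 = 7.93 / 8.93 ≈ 0.8880

PN ≈ 0.888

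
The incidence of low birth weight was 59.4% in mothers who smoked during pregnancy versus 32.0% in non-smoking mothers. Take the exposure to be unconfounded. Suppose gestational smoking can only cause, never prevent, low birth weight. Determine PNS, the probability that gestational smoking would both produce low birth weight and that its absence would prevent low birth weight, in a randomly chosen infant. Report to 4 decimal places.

PNS ≈ 0.2740

p₁ = 0.594, p₀ = 0.32.
Under exogeneity and monotonicity, PNS = p₁ − p₀.
PNS = 0.594 − 0.32 = 0.274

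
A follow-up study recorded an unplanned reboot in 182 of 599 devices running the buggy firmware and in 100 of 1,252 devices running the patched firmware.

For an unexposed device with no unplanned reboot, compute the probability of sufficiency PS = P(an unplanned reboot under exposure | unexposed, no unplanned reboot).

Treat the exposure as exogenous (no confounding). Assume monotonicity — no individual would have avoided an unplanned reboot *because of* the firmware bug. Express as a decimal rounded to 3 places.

p₁ = P(outcome | exposed) = 182/599 = 0.30384
p₀ = P(outcome | unexposed) = 100/1252 = 0.079872
Under exogeneity and monotonicity, PS = (p₁ − p₀) / (1 − p₀).
PS = (0.30384 − 0.079872) / (1 − 0.079872) = 0.22397 / 0.92013 ≈ 0.2434

PS ≈ 0.243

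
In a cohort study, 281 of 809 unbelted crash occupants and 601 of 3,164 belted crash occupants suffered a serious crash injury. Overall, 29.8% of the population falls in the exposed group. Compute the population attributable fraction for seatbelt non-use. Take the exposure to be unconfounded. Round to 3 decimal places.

PAF ≈ 0.198

p₁ = P(outcome | exposed) = 281/809 = 0.34734
p₀ = P(outcome | unexposed) = 601/3164 = 0.18995
Overall risk P(Y=1) = π·p₁ + (1−π)·p₀ = 0.298×0.34734 + 0.702×0.18995 = 0.23685.
Under exogeneity, PAF = [P(Y=1) − p₀] / P(Y=1).
PAF = (0.23685 − 0.18995) / 0.23685 ≈ 0.1980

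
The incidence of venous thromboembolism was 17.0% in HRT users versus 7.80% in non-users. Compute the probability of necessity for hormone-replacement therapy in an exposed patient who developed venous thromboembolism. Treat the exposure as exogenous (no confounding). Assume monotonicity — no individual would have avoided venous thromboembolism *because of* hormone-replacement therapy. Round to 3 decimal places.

p₁ = 0.17, p₀ = 0.078.
Under exogeneity and monotonicity, PN = (p₁ − p₀) / p₁.
PN = (0.17 − 0.078) / 0.17 = 0.092 / 0.17 ≈ 0.5412

PN ≈ 0.541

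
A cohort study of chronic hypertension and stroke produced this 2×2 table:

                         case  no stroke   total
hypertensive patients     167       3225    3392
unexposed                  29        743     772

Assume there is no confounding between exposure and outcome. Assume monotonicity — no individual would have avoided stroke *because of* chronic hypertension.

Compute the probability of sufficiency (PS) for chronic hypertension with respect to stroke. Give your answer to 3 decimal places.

PS ≈ 0.012

p₁ = P(outcome | exposed) = 167/3392 = 0.049233
p₀ = P(outcome | unexposed) = 29/772 = 0.037565
Under exogeneity and monotonicity, PS = (p₁ − p₀) / (1 − p₀).
PS = (0.049233 − 0.037565) / (1 − 0.037565) = 0.011669 / 0.96244 ≈ 0.0121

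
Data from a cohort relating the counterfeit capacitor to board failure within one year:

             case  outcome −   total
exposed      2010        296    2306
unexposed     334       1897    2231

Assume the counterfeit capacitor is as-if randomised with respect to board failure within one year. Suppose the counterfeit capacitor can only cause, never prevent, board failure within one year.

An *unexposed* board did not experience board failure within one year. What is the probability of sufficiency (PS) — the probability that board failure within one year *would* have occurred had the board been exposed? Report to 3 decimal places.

PS ≈ 0.849

p₁ = P(outcome | exposed) = 2010/2306 = 0.87164
p₀ = P(outcome | unexposed) = 334/2231 = 0.14971
Under exogeneity and monotonicity, PS = (p₁ − p₀)/(1 − p₀).
PS = (0.87164 − 0.14971) / 0.85029 ≈ 0.8490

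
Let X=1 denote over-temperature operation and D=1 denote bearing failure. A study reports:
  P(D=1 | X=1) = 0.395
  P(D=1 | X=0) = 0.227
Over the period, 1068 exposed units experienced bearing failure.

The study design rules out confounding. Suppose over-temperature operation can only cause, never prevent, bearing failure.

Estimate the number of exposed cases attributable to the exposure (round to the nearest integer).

Let p₁ = 0.395, p₀ = 0.227.
PN = (p₁ − p₀)/p₁ = (0.395 − 0.227) / 0.395 ≈ 0.42532.
Attributable cases ≈ PN × (exposed cases) = 0.42532 × 1068 ≈ 454.24.

about 454 cases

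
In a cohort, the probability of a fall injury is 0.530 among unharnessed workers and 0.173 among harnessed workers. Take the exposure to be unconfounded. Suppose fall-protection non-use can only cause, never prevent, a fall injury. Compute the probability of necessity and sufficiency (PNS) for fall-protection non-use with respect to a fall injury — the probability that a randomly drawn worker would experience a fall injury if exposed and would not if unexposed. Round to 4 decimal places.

PNS ≈ 0.3570

Let p₁ = 0.53, p₀ = 0.173.
Under exogeneity and monotonicity, PNS = p₁ − p₀.
PNS = 0.53 − 0.173 = 0.357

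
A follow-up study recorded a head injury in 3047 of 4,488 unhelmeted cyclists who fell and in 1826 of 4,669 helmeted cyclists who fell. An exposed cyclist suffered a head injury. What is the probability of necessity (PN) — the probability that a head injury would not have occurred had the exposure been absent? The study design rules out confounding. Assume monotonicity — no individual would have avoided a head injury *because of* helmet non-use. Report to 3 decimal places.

PN ≈ 0.424

p₁ = P(outcome | exposed) = 3047/4488 = 0.67892
p₀ = P(outcome | unexposed) = 1826/4669 = 0.39109
Under exogeneity and monotonicity, PN = (p₁ − p₀) / p₁.
PN = (0.67892 − 0.39109) / 0.67892 = 0.28783 / 0.67892 ≈ 0.4240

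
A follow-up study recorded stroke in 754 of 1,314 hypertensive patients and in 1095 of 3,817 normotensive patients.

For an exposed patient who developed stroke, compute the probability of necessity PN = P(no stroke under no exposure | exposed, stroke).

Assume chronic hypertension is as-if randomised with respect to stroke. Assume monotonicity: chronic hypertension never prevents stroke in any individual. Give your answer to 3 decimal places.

p₁ = P(outcome | exposed) = 754/1314 = 0.57382
p₀ = P(outcome | unexposed) = 1095/3817 = 0.28687
Under exogeneity and monotonicity, PN = (p₁ − p₀) / p₁.
PN = (0.57382 − 0.28687) / 0.57382 = 0.28695 / 0.57382 ≈ 0.5001

PN ≈ 0.500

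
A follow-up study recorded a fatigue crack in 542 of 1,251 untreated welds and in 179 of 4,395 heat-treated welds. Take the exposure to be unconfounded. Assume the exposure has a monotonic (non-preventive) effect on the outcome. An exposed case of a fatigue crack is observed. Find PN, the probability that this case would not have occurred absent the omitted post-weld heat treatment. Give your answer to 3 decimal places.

PN ≈ 0.906

p₁ = P(outcome | exposed) = 542/1251 = 0.43325
p₀ = P(outcome | unexposed) = 179/4395 = 0.040728
Under exogeneity and monotonicity, PN = (p₁ − p₀) / p₁.
PN = (0.43325 − 0.040728) / 0.43325 = 0.39253 / 0.43325 ≈ 0.9060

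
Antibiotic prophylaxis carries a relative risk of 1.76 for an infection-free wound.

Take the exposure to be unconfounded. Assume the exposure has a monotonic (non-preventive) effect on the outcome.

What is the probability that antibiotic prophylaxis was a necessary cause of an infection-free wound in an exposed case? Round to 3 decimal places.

PN ≈ 0.432

Under exogeneity and monotonicity, PN = (RR − 1) / RR = 1 − 1/RR.
PN = (1.76 − 1) / 1.76 = 0.76 / 1.76 ≈ 0.4318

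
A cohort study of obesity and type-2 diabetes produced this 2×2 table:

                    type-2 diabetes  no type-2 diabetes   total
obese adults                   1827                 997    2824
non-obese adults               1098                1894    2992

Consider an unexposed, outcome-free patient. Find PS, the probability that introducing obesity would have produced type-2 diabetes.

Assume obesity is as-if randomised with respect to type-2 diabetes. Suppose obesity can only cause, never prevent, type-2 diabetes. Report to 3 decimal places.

PS ≈ 0.442

p₁ = P(outcome | exposed) = 1827/2824 = 0.64695
p₀ = P(outcome | unexposed) = 1098/2992 = 0.36698
Under exogeneity and monotonicity, PS = (p₁ − p₀) / (1 − p₀).
PS = (0.64695 − 0.36698) / (1 − 0.36698) = 0.27998 / 0.63302 ≈ 0.4423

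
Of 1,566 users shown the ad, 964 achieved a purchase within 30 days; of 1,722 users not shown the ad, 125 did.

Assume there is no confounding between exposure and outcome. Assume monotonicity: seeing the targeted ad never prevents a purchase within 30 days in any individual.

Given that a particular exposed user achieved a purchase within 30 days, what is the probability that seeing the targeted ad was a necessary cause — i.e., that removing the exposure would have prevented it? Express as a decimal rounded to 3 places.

PN ≈ 0.882

p₁ = P(outcome | exposed) = 964/1566 = 0.61558
p₀ = P(outcome | unexposed) = 125/1722 = 0.07259
Under exogeneity and monotonicity, PN = (p₁ − p₀) / p₁.
PN = (0.61558 − 0.07259) / 0.61558 = 0.54299 / 0.61558 ≈ 0.8821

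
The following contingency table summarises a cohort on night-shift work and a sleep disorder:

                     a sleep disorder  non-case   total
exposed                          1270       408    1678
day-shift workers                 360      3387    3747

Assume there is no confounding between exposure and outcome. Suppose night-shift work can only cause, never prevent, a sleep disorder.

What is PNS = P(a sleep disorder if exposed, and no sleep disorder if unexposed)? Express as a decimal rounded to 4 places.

p₁ = P(outcome | exposed) = 1270/1678 = 0.75685
p₀ = P(outcome | unexposed) = 360/3747 = 0.096077
Under exogeneity and monotonicity, PNS = p₁ − p₀.
PNS = 0.75685 − 0.096077 = 0.66078

PNS ≈ 0.6608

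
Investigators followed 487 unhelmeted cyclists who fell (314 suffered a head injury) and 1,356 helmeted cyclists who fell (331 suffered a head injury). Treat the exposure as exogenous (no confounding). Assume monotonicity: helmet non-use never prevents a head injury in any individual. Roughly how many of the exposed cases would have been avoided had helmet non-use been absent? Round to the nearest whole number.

about 195 cases

p₁ = P(outcome | exposed) = 314/487 = 0.64476
p₀ = P(outcome | unexposed) = 331/1356 = 0.2441
PN = (p₁ − p₀)/p₁ = (0.64476 − 0.2441) / 0.64476 ≈ 0.62141.
Attributable cases ≈ PN × (exposed cases) = 0.62141 × 314 ≈ 195.12.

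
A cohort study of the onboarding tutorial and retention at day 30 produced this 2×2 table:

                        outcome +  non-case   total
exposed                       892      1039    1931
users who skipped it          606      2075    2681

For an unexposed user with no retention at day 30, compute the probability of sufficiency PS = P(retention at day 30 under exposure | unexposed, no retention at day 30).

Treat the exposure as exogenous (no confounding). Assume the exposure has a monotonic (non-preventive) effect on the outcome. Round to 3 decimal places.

p₁ = P(outcome | exposed) = 892/1931 = 0.46194
p₀ = P(outcome | unexposed) = 606/2681 = 0.22604
Under exogeneity and monotonicity, PS = (p₁ − p₀)/(1 − p₀).
PS = (0.46194 − 0.22604) / 0.77396 ≈ 0.3048

PS ≈ 0.305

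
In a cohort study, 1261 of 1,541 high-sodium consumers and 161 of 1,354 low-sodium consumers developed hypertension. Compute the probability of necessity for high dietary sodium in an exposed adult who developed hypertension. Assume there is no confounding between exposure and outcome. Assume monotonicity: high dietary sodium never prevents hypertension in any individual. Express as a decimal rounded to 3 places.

PN ≈ 0.855

p₁ = P(outcome | exposed) = 1261/1541 = 0.8183
p₀ = P(outcome | unexposed) = 161/1354 = 0.11891
Under exogeneity and monotonicity, PN = (p₁ − p₀) / p₁.
PN = (0.8183 − 0.11891) / 0.8183 = 0.69939 / 0.8183 ≈ 0.8547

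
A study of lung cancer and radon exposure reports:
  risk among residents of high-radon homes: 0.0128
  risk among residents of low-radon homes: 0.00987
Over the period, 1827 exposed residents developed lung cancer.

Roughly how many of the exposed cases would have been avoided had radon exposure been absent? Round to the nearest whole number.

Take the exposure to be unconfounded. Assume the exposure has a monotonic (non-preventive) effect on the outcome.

about 418 cases

Let p₁ = 0.0128, p₀ = 0.00987.
PN = (p₁ − p₀)/p₁ = (0.0128 − 0.00987) / 0.0128 ≈ 0.22891.
Attributable cases ≈ PN × (exposed cases) = 0.22891 × 1827 ≈ 418.21.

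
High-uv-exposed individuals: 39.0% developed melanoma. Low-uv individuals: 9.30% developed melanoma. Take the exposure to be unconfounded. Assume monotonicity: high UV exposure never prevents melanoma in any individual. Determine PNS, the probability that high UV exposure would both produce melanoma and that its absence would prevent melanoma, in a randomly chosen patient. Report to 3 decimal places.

p₁ = 0.39, p₀ = 0.093.
Under exogeneity and monotonicity, PNS = p₁ − p₀.
PNS = 0.39 − 0.093 = 0.297

PNS ≈ 0.297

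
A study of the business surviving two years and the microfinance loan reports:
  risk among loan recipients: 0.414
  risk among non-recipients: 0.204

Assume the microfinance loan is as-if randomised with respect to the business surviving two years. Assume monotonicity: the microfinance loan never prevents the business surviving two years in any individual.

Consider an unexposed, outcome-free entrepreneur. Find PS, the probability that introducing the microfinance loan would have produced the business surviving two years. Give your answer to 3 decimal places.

PS ≈ 0.264

Let p₁ = 0.414, p₀ = 0.204.
Under exogeneity and monotonicity, PS = (p₁ − p₀) / (1 − p₀).
PS = (0.414 − 0.204) / (1 − 0.204) = 0.21 / 0.796 ≈ 0.2638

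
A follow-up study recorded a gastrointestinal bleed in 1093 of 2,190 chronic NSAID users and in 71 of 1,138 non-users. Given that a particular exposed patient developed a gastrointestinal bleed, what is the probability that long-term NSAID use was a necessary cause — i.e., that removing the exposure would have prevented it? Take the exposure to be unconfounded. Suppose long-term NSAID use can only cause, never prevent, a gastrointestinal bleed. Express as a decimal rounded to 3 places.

PN ≈ 0.875

p₁ = P(outcome | exposed) = 1093/2190 = 0.49909
p₀ = P(outcome | unexposed) = 71/1138 = 0.06239
Under exogeneity and monotonicity, PN = (p₁ − p₀) / p₁.
PN = (0.49909 − 0.06239) / 0.49909 = 0.4367 / 0.49909 ≈ 0.8750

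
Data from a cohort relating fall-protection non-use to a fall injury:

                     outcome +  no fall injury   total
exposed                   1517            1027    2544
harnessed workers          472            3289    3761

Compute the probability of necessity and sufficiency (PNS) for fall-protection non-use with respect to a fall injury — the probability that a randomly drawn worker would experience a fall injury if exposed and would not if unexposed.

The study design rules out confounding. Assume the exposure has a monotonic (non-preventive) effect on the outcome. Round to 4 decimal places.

PNS ≈ 0.4708

p₁ = P(outcome | exposed) = 1517/2544 = 0.59631
p₀ = P(outcome | unexposed) = 472/3761 = 0.1255
Under exogeneity and monotonicity, PNS = p₁ − p₀.
PNS = 0.59631 − 0.1255 = 0.47081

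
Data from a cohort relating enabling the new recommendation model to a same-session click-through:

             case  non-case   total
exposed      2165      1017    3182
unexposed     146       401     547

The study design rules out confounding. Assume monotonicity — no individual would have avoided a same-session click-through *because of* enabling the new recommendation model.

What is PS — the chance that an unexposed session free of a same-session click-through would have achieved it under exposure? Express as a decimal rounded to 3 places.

PS ≈ 0.564

p₁ = P(outcome | exposed) = 2165/3182 = 0.68039
p₀ = P(outcome | unexposed) = 146/547 = 0.26691
Under exogeneity and monotonicity, PS = (p₁ − p₀)/(1 − p₀).
PS = (0.68039 − 0.26691) / 0.73309 ≈ 0.5640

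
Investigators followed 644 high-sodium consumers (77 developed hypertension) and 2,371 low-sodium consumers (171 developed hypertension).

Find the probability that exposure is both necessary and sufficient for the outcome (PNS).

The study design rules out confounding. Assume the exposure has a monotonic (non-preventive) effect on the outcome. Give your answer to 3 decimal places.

p₁ = P(outcome | exposed) = 77/644 = 0.11957
p₀ = P(outcome | unexposed) = 171/2371 = 0.072121
Under exogeneity and monotonicity, PNS = p₁ − p₀.
PNS = 0.11957 − 0.072121 = 0.047444

PNS ≈ 0.047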